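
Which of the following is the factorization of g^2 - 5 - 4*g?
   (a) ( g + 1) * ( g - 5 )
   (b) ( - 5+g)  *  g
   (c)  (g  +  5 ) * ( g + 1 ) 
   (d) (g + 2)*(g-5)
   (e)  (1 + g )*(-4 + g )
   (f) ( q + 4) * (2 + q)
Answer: a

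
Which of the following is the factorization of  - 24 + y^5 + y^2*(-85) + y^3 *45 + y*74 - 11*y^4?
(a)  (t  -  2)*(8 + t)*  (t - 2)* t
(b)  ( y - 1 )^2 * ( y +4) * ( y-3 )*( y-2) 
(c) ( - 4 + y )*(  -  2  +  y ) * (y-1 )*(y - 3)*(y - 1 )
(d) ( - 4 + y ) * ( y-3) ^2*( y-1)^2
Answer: c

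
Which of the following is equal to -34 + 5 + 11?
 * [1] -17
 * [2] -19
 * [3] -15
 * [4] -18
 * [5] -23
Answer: 4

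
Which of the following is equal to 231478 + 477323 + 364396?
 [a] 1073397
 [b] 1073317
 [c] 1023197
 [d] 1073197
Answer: d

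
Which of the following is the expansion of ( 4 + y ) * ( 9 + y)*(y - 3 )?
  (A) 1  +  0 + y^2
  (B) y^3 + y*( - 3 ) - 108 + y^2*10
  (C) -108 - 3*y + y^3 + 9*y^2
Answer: B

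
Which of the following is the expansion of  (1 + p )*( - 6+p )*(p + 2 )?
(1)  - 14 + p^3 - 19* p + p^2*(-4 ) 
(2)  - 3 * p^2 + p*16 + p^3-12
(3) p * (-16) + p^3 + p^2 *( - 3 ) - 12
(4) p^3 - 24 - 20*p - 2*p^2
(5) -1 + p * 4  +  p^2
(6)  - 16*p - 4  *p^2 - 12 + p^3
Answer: 3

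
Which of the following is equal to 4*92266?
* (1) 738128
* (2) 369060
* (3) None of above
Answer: 3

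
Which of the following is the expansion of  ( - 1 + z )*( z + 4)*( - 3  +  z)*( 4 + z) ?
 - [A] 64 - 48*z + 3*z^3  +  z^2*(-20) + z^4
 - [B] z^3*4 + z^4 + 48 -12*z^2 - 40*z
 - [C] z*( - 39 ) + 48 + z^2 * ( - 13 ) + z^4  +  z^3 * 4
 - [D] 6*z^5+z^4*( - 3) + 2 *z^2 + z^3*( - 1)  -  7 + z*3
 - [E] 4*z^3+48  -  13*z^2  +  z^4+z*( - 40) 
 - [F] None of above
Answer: E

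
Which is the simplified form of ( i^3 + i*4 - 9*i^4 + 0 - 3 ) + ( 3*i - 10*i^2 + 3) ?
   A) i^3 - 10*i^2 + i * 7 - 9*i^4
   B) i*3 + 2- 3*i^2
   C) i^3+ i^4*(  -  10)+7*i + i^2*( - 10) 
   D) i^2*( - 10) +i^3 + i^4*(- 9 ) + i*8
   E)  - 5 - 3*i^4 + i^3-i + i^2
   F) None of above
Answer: A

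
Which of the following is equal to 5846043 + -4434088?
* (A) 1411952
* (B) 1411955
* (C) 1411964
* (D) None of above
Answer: B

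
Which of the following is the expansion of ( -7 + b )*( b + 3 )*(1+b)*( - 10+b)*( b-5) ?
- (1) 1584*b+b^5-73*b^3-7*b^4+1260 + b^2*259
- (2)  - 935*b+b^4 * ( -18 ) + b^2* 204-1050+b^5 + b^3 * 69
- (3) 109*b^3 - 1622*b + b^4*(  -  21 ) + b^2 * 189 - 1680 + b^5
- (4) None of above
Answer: 4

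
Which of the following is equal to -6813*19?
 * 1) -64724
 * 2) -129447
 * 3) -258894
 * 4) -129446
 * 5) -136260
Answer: 2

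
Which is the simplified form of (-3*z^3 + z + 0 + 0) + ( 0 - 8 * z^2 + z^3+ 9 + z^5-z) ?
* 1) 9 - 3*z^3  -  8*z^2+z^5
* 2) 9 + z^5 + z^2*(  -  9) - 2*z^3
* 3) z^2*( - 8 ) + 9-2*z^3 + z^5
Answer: 3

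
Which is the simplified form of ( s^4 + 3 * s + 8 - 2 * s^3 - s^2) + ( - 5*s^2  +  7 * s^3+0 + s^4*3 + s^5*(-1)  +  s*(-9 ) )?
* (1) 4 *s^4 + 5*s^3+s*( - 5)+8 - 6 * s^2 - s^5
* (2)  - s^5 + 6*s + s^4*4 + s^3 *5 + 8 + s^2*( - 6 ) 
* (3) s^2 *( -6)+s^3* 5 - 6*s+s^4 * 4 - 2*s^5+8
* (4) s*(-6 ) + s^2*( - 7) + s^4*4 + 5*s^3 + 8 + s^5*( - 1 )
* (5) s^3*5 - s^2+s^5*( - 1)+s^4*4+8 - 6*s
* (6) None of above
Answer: 6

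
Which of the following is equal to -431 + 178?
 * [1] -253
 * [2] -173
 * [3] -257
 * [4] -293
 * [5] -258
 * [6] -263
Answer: 1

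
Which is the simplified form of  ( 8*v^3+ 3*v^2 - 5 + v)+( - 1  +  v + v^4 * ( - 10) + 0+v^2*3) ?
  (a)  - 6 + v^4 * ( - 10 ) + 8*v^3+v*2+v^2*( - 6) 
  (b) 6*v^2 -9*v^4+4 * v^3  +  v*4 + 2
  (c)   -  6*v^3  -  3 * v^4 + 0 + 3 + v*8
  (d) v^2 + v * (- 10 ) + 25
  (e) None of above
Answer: e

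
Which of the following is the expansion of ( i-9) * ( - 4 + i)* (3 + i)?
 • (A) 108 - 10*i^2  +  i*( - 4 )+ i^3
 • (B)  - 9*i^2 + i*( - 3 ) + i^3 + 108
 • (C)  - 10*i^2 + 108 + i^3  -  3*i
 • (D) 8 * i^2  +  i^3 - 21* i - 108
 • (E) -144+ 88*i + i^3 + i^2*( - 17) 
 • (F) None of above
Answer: C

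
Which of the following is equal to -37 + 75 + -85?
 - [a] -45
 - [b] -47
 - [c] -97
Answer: b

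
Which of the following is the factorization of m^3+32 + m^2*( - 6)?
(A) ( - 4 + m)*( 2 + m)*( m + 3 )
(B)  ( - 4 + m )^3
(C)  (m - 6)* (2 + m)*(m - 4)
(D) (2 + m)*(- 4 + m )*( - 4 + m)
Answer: D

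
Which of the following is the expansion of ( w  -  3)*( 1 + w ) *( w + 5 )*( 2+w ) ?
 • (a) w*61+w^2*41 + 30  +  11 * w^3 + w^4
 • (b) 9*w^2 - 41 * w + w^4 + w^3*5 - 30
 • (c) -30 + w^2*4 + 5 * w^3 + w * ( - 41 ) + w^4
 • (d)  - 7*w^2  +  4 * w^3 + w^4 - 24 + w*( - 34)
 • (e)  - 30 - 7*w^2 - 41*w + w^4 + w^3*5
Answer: e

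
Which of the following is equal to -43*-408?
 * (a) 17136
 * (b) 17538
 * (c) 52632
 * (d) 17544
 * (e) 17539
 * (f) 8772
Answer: d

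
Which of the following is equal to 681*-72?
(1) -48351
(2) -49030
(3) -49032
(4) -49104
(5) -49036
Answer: 3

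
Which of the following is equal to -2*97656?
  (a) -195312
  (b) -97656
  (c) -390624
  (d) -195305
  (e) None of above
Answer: a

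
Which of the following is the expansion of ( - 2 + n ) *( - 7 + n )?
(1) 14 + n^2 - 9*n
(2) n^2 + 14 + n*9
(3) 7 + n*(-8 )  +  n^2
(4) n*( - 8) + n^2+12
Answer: 1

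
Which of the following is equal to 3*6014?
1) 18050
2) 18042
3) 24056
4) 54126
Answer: 2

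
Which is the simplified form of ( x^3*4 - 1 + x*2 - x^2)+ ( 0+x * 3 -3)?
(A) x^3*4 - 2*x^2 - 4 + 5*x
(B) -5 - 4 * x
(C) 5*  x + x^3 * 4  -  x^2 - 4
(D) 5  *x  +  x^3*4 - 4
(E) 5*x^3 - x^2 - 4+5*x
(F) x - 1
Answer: C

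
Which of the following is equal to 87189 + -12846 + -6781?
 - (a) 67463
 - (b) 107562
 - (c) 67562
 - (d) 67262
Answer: c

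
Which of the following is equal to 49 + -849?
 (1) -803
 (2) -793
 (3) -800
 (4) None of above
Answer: 3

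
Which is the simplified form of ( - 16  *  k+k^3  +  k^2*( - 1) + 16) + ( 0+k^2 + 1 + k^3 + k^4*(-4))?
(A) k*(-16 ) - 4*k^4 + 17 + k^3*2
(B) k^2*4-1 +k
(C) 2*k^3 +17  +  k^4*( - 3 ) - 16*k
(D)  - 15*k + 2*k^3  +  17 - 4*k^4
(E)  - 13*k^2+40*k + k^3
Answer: A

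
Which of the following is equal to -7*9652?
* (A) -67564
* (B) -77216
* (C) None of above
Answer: A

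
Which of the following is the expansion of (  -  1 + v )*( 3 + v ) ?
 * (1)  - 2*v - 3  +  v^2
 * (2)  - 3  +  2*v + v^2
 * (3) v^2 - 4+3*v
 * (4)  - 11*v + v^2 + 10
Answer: 2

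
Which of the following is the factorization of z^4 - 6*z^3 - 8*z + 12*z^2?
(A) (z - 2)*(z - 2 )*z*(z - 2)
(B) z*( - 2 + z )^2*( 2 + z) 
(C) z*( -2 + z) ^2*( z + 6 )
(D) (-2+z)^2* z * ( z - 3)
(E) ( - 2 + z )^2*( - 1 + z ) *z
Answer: A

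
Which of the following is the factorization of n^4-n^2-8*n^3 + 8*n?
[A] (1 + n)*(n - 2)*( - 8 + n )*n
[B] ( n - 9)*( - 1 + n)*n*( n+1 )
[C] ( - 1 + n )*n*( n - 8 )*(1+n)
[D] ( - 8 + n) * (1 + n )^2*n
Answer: C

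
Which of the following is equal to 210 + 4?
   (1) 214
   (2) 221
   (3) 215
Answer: 1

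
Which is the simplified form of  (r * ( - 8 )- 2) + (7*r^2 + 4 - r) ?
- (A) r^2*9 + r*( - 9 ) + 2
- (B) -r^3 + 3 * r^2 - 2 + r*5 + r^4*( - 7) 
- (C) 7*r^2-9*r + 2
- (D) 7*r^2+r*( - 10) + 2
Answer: C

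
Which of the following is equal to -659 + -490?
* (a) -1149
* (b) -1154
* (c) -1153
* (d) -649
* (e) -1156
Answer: a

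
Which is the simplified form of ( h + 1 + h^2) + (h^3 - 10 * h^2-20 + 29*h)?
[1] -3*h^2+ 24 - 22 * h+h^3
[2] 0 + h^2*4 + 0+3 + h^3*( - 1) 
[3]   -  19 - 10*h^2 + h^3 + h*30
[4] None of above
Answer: 4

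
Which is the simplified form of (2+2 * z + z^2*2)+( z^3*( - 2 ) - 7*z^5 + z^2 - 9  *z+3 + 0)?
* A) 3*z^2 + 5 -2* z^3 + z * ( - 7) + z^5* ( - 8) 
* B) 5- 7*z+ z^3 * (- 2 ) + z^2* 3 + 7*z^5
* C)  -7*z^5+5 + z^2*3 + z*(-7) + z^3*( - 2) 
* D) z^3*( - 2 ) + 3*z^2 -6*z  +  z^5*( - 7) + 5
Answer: C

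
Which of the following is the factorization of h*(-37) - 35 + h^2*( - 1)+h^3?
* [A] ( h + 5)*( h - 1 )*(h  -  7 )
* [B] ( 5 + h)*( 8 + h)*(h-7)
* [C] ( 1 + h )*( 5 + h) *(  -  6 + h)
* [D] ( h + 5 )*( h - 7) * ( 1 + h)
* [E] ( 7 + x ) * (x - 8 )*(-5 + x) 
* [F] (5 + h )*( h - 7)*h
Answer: D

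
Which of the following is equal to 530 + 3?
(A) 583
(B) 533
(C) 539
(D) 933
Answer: B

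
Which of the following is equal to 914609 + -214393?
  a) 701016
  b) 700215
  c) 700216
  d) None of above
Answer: c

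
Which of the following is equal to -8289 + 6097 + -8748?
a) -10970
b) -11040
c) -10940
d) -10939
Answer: c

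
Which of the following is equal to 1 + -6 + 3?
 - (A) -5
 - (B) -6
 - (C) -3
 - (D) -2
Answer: D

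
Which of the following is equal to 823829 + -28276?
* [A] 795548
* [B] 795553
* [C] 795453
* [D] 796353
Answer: B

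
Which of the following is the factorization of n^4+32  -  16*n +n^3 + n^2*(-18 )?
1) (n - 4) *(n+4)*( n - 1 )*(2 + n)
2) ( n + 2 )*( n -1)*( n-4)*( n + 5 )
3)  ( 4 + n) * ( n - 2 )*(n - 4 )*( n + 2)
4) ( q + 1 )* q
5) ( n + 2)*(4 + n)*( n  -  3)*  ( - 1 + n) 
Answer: 1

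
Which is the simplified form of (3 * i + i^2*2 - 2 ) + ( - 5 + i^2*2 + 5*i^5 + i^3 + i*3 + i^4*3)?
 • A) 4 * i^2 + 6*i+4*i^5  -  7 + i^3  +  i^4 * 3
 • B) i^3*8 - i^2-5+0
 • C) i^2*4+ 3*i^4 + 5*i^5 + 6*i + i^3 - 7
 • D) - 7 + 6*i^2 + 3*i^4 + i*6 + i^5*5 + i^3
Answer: C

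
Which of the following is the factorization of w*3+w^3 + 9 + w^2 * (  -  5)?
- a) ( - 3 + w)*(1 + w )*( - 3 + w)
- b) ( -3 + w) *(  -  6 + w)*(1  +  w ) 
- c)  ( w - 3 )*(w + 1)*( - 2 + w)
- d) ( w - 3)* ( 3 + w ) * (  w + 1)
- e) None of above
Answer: a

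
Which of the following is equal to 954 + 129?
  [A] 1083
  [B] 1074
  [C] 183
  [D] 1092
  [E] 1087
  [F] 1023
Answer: A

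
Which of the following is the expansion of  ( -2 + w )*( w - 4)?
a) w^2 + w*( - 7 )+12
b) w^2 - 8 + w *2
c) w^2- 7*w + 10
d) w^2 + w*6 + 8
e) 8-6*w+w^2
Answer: e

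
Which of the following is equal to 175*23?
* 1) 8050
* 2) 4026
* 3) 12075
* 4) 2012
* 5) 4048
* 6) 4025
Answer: 6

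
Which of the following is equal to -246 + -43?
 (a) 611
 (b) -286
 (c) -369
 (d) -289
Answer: d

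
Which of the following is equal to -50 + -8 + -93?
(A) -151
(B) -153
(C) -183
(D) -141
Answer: A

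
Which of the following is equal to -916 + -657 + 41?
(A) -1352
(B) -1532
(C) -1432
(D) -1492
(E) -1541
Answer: B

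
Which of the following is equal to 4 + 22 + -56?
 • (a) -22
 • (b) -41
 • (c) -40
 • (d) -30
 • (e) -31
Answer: d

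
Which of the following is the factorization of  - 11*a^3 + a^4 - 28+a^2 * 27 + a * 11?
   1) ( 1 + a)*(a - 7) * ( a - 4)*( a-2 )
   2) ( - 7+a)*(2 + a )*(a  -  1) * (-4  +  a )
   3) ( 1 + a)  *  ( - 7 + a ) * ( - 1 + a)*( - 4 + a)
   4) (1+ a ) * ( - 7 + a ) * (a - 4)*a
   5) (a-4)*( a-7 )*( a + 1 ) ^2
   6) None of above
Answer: 3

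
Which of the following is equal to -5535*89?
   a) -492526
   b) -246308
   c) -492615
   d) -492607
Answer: c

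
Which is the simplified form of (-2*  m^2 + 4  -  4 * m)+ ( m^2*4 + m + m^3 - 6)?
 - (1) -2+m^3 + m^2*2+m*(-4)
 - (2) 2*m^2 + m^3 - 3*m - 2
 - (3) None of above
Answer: 2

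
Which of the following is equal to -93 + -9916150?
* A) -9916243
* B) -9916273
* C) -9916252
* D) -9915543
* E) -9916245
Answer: A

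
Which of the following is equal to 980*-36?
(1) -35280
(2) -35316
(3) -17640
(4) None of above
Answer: 1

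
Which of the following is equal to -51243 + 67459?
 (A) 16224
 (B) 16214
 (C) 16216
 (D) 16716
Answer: C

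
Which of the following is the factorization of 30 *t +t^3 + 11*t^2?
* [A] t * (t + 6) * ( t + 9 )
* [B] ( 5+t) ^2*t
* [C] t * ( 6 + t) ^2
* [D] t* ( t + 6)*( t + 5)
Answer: D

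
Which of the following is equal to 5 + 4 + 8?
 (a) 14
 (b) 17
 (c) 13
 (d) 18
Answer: b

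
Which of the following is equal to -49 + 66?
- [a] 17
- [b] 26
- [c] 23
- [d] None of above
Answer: a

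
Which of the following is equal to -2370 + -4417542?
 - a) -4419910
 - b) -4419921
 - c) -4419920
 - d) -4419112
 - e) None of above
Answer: e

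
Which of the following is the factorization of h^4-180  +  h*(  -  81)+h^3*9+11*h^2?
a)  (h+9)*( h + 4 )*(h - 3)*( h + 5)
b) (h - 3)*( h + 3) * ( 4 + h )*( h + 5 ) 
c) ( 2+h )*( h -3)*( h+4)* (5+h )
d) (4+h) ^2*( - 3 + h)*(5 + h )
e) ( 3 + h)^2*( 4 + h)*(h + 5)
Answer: b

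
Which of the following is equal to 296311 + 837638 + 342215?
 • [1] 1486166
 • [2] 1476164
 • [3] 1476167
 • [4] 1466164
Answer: 2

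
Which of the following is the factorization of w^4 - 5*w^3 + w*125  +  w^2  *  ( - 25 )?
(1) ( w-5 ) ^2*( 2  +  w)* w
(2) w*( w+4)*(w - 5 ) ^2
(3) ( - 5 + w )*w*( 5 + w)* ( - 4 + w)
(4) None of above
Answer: 4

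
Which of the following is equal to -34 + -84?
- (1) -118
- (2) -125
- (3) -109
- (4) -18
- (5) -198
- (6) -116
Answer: 1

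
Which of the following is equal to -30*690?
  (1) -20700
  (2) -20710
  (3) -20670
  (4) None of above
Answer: 1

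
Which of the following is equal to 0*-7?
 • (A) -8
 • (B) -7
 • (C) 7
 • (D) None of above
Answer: D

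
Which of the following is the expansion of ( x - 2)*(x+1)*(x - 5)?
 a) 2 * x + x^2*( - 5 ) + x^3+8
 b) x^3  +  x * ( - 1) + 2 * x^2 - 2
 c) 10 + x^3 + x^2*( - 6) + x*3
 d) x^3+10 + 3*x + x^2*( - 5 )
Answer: c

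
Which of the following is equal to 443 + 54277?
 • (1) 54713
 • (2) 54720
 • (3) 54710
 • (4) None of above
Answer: 2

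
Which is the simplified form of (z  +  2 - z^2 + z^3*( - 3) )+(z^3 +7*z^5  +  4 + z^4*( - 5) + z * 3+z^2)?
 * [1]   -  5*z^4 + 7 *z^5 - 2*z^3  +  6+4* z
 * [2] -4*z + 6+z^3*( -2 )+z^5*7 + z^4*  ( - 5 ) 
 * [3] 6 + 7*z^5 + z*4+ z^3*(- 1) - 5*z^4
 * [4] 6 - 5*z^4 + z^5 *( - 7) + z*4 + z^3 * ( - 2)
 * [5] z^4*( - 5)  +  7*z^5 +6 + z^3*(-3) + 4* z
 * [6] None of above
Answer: 1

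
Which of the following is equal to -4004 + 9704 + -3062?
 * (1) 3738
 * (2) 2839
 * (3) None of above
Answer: 3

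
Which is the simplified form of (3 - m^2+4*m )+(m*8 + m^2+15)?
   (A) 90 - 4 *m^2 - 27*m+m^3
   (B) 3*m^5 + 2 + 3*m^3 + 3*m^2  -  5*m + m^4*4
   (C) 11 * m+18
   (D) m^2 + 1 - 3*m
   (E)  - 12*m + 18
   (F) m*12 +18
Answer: F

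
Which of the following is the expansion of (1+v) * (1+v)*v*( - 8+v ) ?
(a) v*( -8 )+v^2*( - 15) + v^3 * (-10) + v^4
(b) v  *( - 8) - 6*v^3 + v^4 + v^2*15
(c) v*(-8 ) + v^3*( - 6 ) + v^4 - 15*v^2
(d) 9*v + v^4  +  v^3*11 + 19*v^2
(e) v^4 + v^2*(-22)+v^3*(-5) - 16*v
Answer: c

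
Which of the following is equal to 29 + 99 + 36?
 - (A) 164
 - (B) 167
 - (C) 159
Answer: A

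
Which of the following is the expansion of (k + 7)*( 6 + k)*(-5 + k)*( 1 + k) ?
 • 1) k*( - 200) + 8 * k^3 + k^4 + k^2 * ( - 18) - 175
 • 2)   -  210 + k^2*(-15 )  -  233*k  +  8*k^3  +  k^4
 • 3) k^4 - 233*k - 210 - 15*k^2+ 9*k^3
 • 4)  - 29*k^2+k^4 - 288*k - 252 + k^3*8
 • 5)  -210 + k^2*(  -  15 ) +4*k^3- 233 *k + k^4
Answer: 3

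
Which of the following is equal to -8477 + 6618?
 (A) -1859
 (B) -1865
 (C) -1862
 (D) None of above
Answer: A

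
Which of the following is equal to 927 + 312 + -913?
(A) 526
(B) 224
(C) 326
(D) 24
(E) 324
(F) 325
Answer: C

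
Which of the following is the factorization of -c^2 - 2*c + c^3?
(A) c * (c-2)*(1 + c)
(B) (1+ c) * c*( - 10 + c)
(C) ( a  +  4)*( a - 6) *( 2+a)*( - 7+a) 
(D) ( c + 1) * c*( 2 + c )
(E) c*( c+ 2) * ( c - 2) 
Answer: A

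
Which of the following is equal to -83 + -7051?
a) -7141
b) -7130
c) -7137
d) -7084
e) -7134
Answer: e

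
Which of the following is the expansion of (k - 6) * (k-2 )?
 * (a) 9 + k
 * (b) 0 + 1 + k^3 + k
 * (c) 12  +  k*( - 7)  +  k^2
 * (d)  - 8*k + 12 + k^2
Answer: d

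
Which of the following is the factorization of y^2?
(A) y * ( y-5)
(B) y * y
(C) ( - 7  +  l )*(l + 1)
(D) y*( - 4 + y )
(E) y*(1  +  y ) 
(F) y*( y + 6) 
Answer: B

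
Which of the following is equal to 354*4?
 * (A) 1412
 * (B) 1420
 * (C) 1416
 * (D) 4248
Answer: C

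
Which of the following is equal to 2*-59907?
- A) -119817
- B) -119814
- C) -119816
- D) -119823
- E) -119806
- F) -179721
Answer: B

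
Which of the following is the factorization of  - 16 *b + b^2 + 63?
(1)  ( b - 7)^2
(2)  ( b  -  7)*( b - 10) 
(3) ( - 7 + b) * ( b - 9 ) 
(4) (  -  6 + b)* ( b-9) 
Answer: 3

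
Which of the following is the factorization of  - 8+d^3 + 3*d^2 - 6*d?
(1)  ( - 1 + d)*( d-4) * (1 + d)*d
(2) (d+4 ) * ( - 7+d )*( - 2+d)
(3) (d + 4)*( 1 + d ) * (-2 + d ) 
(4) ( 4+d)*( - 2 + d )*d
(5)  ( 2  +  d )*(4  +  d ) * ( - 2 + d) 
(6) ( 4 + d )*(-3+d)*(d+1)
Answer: 3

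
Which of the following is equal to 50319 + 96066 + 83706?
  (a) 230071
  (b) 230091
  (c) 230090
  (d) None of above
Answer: b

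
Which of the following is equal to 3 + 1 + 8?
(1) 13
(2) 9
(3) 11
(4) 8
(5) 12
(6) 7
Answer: 5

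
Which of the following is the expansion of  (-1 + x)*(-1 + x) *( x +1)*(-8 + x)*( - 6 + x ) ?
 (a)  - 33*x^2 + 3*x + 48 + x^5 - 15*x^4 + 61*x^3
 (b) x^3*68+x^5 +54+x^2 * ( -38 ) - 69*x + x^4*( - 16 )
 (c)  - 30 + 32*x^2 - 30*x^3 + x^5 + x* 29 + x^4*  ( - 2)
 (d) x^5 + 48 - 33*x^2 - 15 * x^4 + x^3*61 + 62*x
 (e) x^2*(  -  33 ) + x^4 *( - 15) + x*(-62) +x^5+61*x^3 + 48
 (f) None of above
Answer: e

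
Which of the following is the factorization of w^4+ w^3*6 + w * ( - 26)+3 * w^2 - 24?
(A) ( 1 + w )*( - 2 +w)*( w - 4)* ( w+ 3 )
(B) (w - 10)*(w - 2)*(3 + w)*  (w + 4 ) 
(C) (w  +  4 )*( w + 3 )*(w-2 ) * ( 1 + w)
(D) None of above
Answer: C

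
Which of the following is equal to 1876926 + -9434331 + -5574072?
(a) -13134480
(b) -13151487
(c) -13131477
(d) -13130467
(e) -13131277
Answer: c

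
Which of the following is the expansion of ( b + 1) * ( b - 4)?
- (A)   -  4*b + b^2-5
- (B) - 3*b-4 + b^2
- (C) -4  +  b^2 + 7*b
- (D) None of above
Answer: B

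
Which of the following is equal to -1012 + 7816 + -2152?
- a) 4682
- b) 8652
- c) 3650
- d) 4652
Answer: d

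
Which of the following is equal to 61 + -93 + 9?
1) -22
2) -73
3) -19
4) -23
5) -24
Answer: 4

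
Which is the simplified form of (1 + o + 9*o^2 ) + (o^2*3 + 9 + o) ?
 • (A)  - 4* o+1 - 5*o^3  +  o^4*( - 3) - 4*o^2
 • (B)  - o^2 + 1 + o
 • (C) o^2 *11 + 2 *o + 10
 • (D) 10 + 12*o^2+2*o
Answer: D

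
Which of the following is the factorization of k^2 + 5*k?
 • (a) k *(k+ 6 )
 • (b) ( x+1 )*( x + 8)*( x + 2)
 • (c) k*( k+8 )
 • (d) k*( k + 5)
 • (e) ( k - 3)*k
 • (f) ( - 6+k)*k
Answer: d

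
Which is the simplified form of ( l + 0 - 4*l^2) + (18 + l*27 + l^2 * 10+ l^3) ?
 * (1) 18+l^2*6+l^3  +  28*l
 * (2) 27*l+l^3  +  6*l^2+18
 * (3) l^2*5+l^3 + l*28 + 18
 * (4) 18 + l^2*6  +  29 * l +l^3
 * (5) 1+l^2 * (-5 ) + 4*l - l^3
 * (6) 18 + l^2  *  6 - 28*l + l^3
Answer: 1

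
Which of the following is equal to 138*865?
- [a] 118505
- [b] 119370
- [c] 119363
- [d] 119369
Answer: b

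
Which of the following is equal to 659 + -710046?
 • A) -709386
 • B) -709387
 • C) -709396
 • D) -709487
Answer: B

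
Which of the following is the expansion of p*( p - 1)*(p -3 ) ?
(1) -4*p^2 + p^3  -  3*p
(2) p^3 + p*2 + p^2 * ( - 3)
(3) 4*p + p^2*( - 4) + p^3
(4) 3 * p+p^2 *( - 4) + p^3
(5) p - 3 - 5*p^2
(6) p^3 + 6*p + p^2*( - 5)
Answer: 4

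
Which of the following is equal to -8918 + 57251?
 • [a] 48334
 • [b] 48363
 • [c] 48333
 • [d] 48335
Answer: c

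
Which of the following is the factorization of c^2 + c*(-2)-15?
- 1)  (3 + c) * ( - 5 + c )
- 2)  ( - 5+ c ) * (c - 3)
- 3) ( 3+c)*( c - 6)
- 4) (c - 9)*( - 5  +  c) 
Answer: 1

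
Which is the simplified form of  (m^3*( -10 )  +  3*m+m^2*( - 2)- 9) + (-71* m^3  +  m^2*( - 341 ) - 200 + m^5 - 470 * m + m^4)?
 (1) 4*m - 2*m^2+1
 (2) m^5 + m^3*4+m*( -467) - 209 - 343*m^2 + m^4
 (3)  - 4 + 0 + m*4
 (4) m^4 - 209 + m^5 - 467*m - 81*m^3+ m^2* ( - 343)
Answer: 4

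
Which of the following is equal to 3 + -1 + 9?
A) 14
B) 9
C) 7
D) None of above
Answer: D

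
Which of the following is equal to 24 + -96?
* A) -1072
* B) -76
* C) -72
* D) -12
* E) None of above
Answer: C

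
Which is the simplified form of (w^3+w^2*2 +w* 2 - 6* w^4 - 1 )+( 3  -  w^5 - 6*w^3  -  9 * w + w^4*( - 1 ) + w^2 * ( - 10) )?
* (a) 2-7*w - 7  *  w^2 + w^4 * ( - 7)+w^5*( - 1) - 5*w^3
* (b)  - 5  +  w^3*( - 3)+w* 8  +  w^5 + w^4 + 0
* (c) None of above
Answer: c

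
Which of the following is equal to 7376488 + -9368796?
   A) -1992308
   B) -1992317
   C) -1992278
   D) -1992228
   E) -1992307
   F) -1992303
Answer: A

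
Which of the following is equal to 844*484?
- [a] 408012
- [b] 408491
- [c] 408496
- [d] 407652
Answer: c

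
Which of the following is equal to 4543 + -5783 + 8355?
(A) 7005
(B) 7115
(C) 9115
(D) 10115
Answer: B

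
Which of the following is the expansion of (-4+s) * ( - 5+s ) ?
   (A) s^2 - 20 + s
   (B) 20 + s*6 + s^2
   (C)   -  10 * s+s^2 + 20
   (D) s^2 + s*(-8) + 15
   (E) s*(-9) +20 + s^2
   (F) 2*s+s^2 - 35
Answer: E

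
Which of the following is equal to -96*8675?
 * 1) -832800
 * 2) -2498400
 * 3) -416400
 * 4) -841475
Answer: 1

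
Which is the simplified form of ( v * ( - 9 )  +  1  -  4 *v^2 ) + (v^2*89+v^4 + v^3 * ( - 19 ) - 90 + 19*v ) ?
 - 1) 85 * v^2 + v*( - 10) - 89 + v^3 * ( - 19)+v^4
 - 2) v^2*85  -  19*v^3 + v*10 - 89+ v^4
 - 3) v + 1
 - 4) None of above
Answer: 2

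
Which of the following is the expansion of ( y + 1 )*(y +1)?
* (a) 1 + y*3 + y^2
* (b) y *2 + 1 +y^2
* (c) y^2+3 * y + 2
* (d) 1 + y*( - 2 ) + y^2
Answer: b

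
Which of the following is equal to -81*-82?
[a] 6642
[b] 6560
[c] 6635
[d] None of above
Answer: a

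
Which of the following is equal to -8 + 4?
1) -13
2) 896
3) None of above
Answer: 3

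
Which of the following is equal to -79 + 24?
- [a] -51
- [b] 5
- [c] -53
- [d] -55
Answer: d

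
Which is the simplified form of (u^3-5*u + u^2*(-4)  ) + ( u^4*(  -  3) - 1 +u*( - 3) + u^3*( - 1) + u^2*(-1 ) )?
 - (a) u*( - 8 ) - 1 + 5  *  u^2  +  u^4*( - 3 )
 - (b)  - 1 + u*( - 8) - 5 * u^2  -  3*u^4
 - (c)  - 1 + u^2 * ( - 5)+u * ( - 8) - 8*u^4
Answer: b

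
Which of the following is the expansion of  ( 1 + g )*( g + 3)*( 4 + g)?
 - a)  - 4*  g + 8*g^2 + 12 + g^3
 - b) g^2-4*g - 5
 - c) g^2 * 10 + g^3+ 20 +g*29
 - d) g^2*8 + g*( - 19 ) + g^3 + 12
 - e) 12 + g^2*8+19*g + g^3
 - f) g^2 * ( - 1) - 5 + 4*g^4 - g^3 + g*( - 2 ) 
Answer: e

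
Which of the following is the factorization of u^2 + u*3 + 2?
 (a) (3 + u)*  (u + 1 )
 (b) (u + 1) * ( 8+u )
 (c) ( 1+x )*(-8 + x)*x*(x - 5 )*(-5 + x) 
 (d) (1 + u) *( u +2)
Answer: d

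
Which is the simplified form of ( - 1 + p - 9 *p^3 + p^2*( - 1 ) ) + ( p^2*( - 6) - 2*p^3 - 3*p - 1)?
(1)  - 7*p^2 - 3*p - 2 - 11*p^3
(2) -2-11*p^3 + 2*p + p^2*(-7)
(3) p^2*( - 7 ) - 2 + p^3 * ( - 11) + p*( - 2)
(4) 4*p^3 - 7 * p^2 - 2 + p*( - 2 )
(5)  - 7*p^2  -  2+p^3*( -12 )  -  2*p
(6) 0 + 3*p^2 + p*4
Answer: 3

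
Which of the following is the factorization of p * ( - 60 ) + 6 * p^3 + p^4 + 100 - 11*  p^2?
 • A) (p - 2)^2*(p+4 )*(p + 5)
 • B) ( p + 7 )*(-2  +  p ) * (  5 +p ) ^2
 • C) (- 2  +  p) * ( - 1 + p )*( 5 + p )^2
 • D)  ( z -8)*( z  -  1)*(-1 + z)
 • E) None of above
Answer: E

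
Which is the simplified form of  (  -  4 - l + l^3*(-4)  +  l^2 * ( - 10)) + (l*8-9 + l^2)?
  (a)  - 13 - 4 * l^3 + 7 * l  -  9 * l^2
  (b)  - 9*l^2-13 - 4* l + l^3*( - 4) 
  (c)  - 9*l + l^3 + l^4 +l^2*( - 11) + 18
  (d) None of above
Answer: a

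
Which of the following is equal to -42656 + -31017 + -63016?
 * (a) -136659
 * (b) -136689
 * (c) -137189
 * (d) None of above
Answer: b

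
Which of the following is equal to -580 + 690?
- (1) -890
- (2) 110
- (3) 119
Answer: 2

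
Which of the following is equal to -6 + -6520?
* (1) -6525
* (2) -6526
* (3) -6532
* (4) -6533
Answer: 2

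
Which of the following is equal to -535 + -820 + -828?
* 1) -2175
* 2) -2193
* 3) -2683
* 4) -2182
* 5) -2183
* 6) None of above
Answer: 5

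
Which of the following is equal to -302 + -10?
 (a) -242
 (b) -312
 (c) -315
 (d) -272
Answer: b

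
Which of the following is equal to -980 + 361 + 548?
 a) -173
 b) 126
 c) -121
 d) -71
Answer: d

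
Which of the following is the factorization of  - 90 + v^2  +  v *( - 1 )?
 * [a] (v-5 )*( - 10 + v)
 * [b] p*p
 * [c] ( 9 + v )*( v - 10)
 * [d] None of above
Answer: c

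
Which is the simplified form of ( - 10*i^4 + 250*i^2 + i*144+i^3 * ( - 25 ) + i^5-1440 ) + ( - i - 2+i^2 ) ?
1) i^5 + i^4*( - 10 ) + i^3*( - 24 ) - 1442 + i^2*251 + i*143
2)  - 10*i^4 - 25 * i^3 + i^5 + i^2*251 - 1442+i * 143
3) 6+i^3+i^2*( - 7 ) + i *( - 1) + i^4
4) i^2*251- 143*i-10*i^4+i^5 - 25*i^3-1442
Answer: 2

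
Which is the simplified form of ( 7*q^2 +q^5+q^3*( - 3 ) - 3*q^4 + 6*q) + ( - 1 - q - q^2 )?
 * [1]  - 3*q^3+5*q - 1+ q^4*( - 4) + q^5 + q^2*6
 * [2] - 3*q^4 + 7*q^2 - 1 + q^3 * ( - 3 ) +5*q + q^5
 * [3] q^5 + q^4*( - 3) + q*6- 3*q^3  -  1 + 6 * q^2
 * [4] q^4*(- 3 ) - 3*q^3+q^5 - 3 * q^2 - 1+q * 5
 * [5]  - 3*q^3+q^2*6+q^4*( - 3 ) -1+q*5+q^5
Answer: 5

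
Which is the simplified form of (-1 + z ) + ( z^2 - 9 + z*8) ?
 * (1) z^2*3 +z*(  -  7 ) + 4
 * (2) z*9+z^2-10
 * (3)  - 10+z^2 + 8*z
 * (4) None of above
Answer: 2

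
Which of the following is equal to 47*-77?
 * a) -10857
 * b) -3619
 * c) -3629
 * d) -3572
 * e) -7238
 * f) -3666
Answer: b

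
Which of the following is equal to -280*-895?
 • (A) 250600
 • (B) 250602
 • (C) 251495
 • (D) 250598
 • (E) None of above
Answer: A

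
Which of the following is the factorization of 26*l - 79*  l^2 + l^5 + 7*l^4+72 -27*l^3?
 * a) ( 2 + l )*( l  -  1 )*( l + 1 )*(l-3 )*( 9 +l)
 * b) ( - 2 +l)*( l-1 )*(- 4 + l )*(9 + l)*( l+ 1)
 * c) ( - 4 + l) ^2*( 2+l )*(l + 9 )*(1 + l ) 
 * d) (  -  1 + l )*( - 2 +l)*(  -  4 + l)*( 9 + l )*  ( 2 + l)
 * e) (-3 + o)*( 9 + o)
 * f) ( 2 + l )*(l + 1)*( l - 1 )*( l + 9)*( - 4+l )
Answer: f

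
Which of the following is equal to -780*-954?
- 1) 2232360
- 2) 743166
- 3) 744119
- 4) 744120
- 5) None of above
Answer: 4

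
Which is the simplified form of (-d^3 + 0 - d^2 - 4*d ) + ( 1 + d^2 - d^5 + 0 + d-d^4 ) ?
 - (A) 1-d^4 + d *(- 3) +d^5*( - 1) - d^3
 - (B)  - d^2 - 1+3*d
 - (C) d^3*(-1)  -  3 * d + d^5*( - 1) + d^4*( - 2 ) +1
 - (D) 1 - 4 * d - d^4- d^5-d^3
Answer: A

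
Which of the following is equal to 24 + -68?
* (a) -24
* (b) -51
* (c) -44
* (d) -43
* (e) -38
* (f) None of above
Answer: c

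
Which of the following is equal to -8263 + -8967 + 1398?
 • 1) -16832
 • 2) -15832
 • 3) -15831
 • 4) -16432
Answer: 2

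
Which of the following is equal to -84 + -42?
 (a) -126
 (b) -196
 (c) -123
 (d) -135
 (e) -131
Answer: a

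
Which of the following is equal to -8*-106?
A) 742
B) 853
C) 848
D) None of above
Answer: C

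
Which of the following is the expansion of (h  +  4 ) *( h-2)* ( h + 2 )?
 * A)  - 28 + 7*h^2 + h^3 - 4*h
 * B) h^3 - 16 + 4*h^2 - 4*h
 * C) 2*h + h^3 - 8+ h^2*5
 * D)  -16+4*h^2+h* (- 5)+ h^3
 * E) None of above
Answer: B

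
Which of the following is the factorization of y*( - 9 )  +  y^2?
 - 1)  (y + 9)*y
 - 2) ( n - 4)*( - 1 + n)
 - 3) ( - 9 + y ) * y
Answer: 3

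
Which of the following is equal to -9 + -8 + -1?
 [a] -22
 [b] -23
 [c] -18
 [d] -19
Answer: c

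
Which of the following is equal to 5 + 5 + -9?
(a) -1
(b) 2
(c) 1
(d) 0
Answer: c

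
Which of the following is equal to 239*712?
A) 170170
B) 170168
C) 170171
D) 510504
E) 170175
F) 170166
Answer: B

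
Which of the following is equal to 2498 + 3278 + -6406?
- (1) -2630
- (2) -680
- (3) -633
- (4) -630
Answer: 4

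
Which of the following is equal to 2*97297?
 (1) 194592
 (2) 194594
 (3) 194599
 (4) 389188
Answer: 2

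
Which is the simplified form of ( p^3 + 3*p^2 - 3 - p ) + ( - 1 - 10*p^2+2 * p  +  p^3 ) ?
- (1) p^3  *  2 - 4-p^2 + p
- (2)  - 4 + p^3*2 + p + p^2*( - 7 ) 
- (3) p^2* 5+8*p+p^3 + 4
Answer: 2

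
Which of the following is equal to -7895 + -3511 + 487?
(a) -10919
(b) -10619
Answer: a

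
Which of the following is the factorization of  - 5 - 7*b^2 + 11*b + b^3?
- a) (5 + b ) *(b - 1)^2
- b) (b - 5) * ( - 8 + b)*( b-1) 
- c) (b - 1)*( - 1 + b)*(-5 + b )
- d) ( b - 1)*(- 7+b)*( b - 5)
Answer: c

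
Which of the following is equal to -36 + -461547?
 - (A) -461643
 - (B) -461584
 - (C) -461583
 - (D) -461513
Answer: C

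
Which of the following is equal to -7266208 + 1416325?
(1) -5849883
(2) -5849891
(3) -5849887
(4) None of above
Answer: 1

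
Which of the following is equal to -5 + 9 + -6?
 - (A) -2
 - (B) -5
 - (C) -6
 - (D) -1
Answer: A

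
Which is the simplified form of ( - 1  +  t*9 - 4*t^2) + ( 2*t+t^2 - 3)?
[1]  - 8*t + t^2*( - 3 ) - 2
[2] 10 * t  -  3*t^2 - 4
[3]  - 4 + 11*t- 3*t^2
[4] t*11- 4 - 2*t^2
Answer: 3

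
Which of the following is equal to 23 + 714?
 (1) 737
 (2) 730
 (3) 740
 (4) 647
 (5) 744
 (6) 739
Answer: 1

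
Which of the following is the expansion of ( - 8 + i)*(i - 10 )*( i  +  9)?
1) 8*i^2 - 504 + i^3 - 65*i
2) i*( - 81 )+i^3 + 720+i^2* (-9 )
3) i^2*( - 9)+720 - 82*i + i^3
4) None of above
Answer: 3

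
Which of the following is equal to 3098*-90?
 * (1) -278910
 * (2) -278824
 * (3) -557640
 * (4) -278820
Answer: 4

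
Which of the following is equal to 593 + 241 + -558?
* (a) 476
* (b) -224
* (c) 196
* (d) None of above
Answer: d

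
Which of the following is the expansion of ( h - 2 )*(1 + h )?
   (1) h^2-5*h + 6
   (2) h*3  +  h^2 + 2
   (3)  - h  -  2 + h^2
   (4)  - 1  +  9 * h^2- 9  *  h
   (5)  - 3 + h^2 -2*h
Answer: 3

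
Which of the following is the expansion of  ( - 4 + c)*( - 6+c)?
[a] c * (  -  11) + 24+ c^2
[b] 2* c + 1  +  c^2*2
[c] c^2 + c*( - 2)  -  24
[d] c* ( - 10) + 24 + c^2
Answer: d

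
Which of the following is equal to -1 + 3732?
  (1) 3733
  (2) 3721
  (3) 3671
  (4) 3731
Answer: 4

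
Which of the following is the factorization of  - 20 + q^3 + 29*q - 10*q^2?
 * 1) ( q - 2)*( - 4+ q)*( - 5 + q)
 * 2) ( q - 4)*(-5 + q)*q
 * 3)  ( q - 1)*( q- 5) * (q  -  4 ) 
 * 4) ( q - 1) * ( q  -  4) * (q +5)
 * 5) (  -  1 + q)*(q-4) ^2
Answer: 3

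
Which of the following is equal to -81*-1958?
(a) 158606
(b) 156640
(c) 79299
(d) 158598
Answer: d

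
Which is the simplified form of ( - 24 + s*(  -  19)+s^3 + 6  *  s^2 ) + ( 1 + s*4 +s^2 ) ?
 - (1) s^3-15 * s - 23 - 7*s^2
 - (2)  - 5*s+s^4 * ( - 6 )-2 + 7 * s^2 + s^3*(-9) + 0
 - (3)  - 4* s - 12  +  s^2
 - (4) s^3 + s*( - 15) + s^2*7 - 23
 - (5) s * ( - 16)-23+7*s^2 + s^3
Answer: 4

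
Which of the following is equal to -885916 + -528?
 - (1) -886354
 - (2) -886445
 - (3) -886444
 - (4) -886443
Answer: 3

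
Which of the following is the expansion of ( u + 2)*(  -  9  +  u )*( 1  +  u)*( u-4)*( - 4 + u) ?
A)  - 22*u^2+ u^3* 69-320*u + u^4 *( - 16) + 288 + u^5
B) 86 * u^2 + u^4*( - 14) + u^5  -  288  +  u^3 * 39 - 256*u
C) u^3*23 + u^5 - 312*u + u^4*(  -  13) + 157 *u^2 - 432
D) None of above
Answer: B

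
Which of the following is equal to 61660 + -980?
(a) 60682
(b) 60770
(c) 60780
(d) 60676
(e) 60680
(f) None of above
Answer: e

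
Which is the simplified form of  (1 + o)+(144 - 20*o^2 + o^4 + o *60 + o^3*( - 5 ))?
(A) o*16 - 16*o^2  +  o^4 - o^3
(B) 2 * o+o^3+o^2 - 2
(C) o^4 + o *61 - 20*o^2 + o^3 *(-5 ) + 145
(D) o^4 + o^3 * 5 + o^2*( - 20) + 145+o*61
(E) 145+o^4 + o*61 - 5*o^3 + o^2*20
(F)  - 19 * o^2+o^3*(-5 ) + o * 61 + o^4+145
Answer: C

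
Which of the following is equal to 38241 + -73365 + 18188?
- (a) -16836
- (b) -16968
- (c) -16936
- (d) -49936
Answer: c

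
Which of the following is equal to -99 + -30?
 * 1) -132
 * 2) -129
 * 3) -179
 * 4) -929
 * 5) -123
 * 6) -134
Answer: 2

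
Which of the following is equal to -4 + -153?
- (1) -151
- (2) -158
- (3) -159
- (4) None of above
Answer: 4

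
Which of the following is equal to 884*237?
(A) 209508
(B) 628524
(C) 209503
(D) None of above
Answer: A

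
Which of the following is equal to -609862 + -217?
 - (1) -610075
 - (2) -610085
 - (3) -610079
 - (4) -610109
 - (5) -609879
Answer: 3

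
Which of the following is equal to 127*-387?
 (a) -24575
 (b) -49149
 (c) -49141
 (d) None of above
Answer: b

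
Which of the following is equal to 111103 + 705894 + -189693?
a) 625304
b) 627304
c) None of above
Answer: b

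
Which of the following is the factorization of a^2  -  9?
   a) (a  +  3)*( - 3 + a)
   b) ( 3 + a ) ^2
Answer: a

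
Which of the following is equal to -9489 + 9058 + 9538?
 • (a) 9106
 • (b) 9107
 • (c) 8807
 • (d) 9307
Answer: b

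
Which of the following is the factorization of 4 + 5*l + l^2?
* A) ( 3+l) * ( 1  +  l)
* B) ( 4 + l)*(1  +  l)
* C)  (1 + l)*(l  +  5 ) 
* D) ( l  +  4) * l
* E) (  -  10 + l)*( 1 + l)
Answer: B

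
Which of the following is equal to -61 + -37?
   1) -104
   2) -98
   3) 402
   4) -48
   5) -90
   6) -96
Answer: 2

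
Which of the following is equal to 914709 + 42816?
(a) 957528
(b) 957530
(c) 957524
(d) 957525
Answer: d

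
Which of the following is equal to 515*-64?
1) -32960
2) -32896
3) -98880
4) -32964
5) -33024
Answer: 1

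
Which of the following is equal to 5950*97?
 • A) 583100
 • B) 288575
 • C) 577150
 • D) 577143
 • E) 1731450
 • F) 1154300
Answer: C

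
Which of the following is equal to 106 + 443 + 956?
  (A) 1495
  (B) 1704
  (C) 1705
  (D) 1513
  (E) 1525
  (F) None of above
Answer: F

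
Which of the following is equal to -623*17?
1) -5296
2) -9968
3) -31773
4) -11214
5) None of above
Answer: 5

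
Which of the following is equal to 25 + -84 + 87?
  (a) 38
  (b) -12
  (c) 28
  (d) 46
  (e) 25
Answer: c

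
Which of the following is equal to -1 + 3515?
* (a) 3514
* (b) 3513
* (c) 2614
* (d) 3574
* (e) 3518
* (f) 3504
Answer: a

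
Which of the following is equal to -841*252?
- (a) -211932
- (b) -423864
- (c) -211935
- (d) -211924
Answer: a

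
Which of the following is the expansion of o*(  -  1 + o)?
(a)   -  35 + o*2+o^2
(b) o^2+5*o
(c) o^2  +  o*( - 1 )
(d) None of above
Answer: c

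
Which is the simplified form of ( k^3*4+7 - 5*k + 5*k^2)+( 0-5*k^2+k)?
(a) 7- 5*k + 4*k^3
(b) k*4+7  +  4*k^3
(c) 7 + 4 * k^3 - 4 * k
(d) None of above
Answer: c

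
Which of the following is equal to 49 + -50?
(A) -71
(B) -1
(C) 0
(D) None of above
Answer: B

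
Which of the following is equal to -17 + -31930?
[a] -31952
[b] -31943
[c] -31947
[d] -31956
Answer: c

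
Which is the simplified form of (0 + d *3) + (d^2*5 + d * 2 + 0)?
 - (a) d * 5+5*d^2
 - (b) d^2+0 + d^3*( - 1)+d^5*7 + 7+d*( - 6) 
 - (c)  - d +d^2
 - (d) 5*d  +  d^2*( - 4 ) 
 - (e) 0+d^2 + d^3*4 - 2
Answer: a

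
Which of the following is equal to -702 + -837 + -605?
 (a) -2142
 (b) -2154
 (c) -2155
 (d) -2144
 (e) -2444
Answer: d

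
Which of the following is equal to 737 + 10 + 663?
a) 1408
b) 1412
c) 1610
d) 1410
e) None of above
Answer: d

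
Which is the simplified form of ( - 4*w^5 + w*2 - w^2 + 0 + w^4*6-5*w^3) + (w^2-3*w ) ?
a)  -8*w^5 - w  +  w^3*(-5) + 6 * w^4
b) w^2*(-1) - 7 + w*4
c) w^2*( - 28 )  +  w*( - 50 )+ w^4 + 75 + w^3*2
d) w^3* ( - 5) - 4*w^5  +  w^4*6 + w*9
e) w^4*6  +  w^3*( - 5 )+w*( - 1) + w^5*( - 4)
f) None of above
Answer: e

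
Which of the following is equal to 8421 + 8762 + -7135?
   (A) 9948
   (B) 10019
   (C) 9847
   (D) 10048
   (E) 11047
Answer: D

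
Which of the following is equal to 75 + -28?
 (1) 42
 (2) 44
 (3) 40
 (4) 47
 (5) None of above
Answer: 4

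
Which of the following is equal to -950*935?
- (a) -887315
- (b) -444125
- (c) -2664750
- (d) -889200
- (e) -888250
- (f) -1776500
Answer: e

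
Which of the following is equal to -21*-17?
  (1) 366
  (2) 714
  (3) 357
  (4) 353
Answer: 3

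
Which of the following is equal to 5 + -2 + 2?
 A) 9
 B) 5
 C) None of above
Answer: B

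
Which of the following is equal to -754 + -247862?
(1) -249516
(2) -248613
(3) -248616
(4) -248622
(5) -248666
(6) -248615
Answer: 3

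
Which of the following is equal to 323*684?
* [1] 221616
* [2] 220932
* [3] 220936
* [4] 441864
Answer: 2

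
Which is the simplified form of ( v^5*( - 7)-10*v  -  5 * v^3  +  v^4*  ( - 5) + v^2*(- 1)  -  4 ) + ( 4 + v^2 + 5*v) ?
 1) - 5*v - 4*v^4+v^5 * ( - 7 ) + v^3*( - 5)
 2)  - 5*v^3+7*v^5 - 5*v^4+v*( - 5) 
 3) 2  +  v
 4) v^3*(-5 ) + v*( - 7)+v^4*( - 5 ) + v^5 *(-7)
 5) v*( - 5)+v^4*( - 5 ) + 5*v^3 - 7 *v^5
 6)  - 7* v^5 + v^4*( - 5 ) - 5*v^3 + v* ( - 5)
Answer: 6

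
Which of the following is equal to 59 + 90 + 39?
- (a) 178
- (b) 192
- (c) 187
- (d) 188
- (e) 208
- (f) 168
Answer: d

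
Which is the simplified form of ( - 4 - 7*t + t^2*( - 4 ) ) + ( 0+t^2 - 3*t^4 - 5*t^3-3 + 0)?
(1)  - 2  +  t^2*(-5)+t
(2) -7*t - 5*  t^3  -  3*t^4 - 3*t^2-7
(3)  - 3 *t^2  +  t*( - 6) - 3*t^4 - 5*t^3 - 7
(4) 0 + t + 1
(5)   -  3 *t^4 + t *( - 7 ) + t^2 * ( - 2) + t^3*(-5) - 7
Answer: 2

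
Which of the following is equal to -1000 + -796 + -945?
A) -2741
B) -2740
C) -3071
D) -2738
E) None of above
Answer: A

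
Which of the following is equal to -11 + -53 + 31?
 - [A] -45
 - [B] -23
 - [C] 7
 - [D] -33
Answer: D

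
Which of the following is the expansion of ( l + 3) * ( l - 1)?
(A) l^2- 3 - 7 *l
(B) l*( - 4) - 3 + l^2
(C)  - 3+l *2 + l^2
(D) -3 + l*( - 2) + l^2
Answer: C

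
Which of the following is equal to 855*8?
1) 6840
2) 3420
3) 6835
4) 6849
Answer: 1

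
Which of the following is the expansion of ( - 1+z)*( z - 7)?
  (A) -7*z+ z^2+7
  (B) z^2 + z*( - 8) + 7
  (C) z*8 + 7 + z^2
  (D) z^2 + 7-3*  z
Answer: B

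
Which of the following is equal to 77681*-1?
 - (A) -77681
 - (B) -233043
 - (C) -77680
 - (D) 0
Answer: A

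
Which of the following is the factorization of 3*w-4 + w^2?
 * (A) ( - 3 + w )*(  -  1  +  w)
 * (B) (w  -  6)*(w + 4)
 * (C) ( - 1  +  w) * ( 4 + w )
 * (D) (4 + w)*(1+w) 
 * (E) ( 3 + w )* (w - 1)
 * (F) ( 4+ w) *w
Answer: C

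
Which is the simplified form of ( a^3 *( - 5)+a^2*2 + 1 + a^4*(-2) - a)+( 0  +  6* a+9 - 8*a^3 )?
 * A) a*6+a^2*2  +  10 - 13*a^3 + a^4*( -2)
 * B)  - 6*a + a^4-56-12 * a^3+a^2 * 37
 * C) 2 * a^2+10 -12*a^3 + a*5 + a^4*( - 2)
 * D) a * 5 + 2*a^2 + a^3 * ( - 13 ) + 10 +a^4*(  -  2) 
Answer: D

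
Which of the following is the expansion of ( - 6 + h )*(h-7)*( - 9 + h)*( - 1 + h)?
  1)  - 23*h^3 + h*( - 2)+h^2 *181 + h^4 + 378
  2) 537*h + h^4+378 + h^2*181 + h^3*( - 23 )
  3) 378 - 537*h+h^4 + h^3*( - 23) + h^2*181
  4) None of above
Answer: 3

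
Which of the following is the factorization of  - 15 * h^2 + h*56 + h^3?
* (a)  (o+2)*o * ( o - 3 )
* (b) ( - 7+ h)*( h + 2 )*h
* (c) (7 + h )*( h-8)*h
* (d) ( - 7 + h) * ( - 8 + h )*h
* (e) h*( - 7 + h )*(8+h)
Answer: d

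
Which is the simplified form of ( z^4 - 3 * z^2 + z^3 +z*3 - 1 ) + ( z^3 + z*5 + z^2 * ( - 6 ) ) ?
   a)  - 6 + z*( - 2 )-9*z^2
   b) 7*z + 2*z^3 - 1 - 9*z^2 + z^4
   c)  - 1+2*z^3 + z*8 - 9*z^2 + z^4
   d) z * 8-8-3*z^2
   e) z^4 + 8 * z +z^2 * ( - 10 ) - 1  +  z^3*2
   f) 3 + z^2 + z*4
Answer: c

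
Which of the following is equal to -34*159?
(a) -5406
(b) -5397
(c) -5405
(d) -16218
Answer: a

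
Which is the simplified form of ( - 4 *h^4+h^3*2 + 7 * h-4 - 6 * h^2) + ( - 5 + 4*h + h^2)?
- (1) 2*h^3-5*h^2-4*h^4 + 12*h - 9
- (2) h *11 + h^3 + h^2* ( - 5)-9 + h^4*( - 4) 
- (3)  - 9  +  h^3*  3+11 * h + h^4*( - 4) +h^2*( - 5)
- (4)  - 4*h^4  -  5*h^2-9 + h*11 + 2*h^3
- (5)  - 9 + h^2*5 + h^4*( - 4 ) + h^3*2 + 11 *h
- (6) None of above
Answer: 4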